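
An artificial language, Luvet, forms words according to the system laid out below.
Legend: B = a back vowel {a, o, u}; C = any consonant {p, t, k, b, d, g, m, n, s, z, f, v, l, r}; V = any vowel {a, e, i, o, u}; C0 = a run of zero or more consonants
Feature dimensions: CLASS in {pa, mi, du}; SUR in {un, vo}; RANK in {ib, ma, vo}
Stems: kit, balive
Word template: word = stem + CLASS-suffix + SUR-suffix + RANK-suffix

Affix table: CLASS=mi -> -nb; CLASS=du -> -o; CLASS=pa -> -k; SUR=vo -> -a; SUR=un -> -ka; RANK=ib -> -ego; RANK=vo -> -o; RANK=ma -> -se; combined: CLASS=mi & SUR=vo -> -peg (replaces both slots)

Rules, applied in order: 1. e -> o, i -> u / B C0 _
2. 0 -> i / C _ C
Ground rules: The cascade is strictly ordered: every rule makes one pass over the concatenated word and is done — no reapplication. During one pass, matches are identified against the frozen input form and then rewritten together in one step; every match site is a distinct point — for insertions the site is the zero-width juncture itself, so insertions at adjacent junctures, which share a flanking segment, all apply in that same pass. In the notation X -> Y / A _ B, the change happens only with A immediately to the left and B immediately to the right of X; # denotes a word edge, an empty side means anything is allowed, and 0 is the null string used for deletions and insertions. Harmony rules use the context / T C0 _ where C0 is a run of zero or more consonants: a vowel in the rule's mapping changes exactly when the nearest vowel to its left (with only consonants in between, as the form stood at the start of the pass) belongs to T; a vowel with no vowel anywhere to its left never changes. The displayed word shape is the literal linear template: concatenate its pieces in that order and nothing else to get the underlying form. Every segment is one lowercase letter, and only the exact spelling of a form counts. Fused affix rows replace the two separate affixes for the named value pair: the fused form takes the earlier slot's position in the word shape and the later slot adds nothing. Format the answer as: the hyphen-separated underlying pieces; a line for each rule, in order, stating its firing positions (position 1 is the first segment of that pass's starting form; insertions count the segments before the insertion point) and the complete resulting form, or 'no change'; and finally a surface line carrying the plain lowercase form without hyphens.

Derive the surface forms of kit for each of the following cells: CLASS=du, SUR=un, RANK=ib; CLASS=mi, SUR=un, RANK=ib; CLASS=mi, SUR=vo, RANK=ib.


cell CLASS=du, SUR=un, RANK=ib:
underlying: kit-o-ka-ego
1. e -> o, i -> u / B C0 _: fires at position(s) 7: kitokaogo
2. 0 -> i / C _ C: no change
surface: kitokaogo

cell CLASS=mi, SUR=un, RANK=ib:
underlying: kit-nb-ka-ego
1. e -> o, i -> u / B C0 _: fires at position(s) 8: kitnbkaogo
2. 0 -> i / C _ C: inserts after position(s) 3, 4, 5: kitinibikaogo
surface: kitinibikaogo

cell CLASS=mi, SUR=vo, RANK=ib:
underlying: kit-peg-ego
1. e -> o, i -> u / B C0 _: no change
2. 0 -> i / C _ C: inserts after position(s) 3: kitipegego
surface: kitipegego


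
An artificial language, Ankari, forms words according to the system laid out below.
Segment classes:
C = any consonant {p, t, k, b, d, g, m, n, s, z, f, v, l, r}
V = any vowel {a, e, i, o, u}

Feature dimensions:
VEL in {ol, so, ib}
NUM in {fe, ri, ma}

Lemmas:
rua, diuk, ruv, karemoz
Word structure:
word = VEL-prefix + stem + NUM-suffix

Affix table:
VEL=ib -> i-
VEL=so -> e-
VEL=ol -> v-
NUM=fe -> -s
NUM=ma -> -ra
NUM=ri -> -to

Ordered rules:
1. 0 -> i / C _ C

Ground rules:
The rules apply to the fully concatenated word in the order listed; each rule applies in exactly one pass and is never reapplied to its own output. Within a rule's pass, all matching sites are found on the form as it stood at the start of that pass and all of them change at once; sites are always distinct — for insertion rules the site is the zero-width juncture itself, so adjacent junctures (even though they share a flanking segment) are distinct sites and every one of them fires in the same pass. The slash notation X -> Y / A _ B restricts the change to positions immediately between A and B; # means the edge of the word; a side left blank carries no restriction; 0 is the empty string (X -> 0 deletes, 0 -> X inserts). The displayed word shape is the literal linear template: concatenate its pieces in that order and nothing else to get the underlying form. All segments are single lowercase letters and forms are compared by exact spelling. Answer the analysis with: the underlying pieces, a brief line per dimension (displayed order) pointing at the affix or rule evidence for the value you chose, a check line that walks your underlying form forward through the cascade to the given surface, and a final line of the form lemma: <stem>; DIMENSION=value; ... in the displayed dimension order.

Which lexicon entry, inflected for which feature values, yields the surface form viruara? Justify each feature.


underlying: v-rua-ra
VEL=ol - signalled by the affix v-
NUM=ma - signalled by the affix -ra
check: vruara -> viruara
lemma: rua; VEL=ol; NUM=ma


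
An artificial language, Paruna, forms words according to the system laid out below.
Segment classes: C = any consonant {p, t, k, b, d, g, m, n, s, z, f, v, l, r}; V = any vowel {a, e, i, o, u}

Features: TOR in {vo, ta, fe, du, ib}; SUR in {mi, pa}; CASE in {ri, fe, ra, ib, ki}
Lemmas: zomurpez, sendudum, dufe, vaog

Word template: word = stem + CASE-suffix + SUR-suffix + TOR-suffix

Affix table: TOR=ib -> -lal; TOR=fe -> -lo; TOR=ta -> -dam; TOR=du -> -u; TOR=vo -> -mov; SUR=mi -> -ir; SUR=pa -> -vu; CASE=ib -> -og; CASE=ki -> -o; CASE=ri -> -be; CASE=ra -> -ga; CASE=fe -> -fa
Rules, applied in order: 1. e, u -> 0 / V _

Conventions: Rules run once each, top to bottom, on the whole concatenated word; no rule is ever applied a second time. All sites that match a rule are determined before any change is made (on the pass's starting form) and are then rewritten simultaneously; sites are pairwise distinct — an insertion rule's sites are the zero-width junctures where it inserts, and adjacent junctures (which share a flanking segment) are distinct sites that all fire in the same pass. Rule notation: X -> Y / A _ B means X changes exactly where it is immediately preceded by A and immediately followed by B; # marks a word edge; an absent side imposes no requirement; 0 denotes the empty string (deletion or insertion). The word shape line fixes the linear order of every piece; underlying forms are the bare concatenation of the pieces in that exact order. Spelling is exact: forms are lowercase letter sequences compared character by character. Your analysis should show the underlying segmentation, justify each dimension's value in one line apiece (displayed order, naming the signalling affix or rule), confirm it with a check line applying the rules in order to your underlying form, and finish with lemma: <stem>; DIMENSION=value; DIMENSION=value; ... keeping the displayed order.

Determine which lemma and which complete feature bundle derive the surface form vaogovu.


underlying: vaog-o-vu-u
TOR=du - signalled by the affix -u
SUR=pa - signalled by the affix -vu
CASE=ki - signalled by the affix -o
check: vaogovuu -> vaogovu
lemma: vaog; TOR=du; SUR=pa; CASE=ki


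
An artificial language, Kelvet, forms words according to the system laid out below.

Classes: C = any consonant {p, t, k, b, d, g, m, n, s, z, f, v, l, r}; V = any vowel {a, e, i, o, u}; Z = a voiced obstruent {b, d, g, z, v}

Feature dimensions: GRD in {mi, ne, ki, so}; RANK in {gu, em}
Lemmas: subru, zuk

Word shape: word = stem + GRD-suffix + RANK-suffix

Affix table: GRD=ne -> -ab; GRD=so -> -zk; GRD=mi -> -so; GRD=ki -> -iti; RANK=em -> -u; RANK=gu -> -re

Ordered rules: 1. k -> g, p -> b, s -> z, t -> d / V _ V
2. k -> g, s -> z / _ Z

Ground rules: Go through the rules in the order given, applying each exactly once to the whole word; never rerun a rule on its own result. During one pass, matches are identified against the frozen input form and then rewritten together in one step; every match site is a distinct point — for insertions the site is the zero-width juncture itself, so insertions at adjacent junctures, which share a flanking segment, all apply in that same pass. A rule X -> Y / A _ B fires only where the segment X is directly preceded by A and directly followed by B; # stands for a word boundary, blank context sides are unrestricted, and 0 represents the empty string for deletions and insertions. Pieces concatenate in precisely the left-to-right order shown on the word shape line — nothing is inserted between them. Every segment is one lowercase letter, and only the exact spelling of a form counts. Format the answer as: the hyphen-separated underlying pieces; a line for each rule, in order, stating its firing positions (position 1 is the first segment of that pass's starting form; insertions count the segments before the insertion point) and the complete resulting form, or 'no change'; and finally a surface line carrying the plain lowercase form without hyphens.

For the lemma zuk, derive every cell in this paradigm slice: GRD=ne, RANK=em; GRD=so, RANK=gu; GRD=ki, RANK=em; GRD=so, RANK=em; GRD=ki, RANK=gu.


cell GRD=ne, RANK=em:
underlying: zuk-ab-u
1. k -> g, p -> b, s -> z, t -> d / V _ V: fires at position(s) 3: zugabu
2. k -> g, s -> z / _ Z: no change
surface: zugabu

cell GRD=so, RANK=gu:
underlying: zuk-zk-re
1. k -> g, p -> b, s -> z, t -> d / V _ V: no change
2. k -> g, s -> z / _ Z: fires at position(s) 3: zugzkre
surface: zugzkre

cell GRD=ki, RANK=em:
underlying: zuk-iti-u
1. k -> g, p -> b, s -> z, t -> d / V _ V: fires at position(s) 3, 5: zugidiu
2. k -> g, s -> z / _ Z: no change
surface: zugidiu

cell GRD=so, RANK=em:
underlying: zuk-zk-u
1. k -> g, p -> b, s -> z, t -> d / V _ V: no change
2. k -> g, s -> z / _ Z: fires at position(s) 3: zugzku
surface: zugzku

cell GRD=ki, RANK=gu:
underlying: zuk-iti-re
1. k -> g, p -> b, s -> z, t -> d / V _ V: fires at position(s) 3, 5: zugidire
2. k -> g, s -> z / _ Z: no change
surface: zugidire


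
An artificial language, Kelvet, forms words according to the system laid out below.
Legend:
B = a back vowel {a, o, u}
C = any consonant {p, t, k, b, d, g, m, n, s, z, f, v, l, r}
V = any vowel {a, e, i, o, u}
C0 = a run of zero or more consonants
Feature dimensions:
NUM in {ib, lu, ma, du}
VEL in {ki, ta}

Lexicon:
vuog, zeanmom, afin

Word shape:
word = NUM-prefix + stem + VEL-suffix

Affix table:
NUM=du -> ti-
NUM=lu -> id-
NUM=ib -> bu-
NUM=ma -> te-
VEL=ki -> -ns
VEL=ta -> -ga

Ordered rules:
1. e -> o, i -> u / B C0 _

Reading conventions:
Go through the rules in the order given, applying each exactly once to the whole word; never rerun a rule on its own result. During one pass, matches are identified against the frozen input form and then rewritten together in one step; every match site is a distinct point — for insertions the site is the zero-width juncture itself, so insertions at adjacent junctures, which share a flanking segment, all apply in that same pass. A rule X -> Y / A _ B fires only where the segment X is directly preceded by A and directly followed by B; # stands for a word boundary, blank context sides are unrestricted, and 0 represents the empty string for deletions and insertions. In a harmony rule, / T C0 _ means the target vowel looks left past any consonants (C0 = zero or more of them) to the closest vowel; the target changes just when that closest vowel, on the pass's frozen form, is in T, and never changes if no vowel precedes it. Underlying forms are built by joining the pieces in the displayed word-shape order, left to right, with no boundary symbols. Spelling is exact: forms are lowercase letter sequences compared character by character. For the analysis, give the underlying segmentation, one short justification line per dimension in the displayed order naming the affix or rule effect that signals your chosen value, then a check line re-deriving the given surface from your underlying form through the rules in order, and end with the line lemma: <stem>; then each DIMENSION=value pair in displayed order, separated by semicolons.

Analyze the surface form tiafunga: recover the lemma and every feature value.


underlying: ti-afin-ga
NUM=du - signalled by the affix ti-
VEL=ta - signalled by the affix -ga
check: tiafinga -> tiafunga
lemma: afin; NUM=du; VEL=ta


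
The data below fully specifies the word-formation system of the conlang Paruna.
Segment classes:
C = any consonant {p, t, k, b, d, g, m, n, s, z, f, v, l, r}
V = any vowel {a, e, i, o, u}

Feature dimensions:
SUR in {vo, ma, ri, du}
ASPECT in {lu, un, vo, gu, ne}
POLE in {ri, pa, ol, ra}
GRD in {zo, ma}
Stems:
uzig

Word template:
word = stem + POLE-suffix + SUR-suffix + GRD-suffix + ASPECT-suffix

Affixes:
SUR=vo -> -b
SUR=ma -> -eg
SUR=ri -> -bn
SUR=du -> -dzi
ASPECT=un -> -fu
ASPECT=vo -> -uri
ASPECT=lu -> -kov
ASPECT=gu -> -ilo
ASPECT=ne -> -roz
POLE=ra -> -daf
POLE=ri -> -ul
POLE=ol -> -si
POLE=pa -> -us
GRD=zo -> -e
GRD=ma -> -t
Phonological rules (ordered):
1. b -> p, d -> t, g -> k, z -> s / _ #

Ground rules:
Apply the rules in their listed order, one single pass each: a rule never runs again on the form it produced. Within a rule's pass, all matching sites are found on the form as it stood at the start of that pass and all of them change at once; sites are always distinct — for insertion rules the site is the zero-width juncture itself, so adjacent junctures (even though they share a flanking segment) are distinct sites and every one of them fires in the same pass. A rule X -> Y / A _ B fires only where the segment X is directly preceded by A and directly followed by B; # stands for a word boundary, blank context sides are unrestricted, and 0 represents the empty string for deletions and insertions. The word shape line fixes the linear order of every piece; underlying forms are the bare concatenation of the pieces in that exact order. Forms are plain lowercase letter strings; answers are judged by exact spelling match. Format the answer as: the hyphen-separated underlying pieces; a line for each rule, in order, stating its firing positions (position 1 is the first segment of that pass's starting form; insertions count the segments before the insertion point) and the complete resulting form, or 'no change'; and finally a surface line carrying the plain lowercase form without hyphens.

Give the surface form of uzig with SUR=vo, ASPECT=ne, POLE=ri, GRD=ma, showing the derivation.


underlying: uzig-ul-b-t-roz
1. b -> p, d -> t, g -> k, z -> s / _ #: fires at position(s) 11: uzigulbtros
surface: uzigulbtros


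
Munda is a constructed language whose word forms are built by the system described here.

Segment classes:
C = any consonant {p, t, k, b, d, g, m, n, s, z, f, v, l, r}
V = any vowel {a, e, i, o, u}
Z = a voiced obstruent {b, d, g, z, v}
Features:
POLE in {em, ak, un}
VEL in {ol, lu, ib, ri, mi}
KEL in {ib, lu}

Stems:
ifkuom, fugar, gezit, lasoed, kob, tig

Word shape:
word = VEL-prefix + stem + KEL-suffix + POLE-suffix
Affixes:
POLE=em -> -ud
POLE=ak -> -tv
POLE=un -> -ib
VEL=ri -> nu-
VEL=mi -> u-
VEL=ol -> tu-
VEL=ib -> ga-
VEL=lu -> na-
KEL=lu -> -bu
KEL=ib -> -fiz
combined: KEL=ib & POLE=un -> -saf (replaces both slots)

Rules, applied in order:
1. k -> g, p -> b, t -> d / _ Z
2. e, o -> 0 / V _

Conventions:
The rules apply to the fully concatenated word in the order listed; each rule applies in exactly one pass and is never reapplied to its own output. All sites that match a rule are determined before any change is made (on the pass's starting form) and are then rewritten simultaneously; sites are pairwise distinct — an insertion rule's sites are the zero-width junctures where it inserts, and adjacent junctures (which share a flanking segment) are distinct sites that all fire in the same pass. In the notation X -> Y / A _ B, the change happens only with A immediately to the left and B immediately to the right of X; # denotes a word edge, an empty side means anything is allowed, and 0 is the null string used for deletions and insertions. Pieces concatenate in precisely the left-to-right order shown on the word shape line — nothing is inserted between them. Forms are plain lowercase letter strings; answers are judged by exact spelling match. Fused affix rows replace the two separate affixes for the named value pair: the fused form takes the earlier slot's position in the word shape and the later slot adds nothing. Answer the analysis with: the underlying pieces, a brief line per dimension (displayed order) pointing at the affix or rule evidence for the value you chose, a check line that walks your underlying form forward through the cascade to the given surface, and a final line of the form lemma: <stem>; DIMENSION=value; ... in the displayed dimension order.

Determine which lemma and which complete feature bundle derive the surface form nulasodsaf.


underlying: nu-lasoed-saf
POLE=un - signalled by the combined affix row
VEL=ri - signalled by the affix nu-
KEL=ib - signalled by the combined affix row
check: nulasoedsaf -> nulasoedsaf -> nulasodsaf
lemma: lasoed; POLE=un; VEL=ri; KEL=ib


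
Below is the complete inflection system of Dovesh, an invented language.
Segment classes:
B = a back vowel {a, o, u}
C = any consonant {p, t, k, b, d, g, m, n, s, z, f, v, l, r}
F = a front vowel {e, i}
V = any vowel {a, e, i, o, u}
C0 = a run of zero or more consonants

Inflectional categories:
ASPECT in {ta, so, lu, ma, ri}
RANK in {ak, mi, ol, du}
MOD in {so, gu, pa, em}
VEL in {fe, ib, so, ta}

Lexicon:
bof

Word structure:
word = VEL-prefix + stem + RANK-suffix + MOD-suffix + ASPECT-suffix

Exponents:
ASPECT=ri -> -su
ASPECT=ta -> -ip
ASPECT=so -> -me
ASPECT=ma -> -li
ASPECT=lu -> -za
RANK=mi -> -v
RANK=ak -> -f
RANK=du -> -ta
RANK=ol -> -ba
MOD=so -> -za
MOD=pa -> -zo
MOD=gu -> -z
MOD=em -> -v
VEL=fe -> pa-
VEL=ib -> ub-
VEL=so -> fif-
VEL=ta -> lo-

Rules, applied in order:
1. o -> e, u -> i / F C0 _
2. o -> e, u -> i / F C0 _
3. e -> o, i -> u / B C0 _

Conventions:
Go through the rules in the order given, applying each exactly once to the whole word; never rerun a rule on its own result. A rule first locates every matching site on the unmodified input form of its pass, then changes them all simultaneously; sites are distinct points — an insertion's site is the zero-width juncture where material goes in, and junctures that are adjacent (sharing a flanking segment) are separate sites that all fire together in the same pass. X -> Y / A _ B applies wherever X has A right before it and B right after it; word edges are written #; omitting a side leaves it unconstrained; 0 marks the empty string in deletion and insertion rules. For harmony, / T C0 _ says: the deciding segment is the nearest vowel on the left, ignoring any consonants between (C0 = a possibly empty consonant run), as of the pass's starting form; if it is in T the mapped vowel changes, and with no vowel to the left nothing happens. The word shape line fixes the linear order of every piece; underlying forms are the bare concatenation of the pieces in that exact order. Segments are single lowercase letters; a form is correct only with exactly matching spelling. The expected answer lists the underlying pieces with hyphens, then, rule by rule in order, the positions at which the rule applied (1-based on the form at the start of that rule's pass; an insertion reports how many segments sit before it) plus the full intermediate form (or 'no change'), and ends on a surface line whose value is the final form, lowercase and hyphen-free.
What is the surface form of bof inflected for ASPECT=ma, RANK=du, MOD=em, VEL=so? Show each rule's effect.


underlying: fif-bof-ta-v-li
1. o -> e, u -> i / F C0 _: fires at position(s) 5: fifbeftavli
2. o -> e, u -> i / F C0 _: no change
3. e -> o, i -> u / B C0 _: fires at position(s) 11: fifbeftavlu
surface: fifbeftavlu


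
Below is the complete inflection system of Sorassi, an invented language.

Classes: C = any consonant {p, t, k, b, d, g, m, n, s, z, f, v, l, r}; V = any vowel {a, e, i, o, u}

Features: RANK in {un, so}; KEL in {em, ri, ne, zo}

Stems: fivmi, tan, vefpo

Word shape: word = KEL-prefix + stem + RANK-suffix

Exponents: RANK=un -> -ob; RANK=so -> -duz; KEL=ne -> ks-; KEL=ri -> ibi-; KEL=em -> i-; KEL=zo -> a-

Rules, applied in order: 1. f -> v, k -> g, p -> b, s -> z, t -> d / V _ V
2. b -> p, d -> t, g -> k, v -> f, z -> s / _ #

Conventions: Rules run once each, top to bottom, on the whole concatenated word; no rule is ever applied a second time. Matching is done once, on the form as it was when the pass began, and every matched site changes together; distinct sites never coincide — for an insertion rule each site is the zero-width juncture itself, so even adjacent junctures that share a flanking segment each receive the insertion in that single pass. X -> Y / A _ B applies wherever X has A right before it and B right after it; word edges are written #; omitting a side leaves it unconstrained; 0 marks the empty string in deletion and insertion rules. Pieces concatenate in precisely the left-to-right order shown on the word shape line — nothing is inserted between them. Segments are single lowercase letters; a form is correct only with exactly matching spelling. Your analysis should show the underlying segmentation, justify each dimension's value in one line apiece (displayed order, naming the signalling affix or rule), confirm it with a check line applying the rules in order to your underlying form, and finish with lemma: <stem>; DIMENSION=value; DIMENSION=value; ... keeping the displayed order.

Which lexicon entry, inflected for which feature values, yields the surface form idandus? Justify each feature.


underlying: i-tan-duz
RANK=so - signalled by the affix -duz
KEL=em - signalled by the affix i-
check: itanduz -> idanduz -> idandus
lemma: tan; RANK=so; KEL=em


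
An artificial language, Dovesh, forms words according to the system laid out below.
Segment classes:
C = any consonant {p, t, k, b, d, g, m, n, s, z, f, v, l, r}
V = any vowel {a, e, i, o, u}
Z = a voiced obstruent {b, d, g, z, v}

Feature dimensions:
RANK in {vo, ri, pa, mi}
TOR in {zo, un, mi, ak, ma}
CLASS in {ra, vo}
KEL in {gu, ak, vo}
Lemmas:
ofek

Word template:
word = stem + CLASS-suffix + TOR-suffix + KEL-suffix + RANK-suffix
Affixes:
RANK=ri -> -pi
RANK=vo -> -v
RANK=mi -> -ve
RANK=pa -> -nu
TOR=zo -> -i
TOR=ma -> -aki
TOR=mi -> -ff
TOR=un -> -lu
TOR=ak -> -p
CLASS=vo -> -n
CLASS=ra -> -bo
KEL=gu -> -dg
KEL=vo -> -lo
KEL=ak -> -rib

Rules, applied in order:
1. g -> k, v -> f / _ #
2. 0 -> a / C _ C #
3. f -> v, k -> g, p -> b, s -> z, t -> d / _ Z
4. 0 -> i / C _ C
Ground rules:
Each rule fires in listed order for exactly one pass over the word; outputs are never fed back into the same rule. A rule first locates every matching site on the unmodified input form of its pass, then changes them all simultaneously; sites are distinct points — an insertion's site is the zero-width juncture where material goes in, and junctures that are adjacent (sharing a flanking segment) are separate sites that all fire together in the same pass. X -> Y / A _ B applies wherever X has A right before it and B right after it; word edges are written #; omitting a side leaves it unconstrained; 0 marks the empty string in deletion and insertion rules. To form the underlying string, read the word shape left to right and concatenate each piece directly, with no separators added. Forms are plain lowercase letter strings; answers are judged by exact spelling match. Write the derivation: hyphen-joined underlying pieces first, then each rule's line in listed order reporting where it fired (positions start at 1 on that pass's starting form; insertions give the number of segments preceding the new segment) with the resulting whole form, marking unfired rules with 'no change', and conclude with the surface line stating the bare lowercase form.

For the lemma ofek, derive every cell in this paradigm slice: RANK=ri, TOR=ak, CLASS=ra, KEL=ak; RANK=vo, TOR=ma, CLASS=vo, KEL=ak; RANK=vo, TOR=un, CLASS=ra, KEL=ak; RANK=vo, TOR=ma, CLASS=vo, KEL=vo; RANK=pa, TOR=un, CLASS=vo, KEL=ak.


cell RANK=ri, TOR=ak, CLASS=ra, KEL=ak:
underlying: ofek-bo-p-rib-pi
1. g -> k, v -> f / _ #: no change
2. 0 -> a / C _ C #: no change
3. f -> v, k -> g, p -> b, s -> z, t -> d / _ Z: fires at position(s) 4: ofegbopribpi
4. 0 -> i / C _ C: inserts after position(s) 4, 7, 10: ofegibopiribipi
surface: ofegibopiribipi

cell RANK=vo, TOR=ma, CLASS=vo, KEL=ak:
underlying: ofek-n-aki-rib-v
1. g -> k, v -> f / _ #: fires at position(s) 12: ofeknakiribf
2. 0 -> a / C _ C #: inserts after position(s) 11: ofeknakiribaf
3. f -> v, k -> g, p -> b, s -> z, t -> d / _ Z: no change
4. 0 -> i / C _ C: inserts after position(s) 4: ofekinakiribaf
surface: ofekinakiribaf

cell RANK=vo, TOR=un, CLASS=ra, KEL=ak:
underlying: ofek-bo-lu-rib-v
1. g -> k, v -> f / _ #: fires at position(s) 12: ofekboluribf
2. 0 -> a / C _ C #: inserts after position(s) 11: ofekboluribaf
3. f -> v, k -> g, p -> b, s -> z, t -> d / _ Z: fires at position(s) 4: ofegboluribaf
4. 0 -> i / C _ C: inserts after position(s) 4: ofegiboluribaf
surface: ofegiboluribaf

cell RANK=vo, TOR=ma, CLASS=vo, KEL=vo:
underlying: ofek-n-aki-lo-v
1. g -> k, v -> f / _ #: fires at position(s) 11: ofeknakilof
2. 0 -> a / C _ C #: no change
3. f -> v, k -> g, p -> b, s -> z, t -> d / _ Z: no change
4. 0 -> i / C _ C: inserts after position(s) 4: ofekinakilof
surface: ofekinakilof

cell RANK=pa, TOR=un, CLASS=vo, KEL=ak:
underlying: ofek-n-lu-rib-nu
1. g -> k, v -> f / _ #: no change
2. 0 -> a / C _ C #: no change
3. f -> v, k -> g, p -> b, s -> z, t -> d / _ Z: no change
4. 0 -> i / C _ C: inserts after position(s) 4, 5, 10: ofekiniluribinu
surface: ofekiniluribinu


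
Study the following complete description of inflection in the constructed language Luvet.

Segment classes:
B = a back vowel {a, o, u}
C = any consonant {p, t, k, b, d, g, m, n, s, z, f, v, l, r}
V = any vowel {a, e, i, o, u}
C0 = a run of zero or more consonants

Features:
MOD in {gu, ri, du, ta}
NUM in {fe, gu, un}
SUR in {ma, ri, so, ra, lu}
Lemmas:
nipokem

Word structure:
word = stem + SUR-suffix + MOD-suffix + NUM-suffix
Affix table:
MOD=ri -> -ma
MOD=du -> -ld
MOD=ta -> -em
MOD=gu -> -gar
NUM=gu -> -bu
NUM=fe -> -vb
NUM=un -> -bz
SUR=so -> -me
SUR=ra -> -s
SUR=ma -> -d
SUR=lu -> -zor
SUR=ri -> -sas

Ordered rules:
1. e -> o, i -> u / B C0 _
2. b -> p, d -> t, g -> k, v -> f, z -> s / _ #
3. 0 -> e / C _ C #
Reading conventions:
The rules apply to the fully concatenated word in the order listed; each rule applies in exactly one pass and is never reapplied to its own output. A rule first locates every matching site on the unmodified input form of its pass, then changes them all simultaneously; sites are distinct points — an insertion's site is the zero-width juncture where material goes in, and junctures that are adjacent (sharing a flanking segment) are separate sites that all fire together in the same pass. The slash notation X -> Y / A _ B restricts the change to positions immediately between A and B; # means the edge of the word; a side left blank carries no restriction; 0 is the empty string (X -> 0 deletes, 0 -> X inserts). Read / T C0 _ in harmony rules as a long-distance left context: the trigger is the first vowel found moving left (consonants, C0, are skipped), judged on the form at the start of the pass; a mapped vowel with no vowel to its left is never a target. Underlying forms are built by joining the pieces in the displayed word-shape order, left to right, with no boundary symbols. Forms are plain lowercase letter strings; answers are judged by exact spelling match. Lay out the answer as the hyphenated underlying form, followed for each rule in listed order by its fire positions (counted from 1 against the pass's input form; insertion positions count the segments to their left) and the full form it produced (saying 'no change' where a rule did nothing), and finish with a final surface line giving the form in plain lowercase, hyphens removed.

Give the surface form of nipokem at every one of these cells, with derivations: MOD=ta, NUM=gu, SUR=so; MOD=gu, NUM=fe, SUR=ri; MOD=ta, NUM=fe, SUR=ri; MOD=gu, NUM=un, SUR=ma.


cell MOD=ta, NUM=gu, SUR=so:
underlying: nipokem-me-em-bu
1. e -> o, i -> u / B C0 _: fires at position(s) 6: nipokommeembu
2. b -> p, d -> t, g -> k, v -> f, z -> s / _ #: no change
3. 0 -> e / C _ C #: no change
surface: nipokommeembu

cell MOD=gu, NUM=fe, SUR=ri:
underlying: nipokem-sas-gar-vb
1. e -> o, i -> u / B C0 _: fires at position(s) 6: nipokomsasgarvb
2. b -> p, d -> t, g -> k, v -> f, z -> s / _ #: fires at position(s) 15: nipokomsasgarvp
3. 0 -> e / C _ C #: inserts after position(s) 14: nipokomsasgarvep
surface: nipokomsasgarvep

cell MOD=ta, NUM=fe, SUR=ri:
underlying: nipokem-sas-em-vb
1. e -> o, i -> u / B C0 _: fires at position(s) 6, 11: nipokomsasomvb
2. b -> p, d -> t, g -> k, v -> f, z -> s / _ #: fires at position(s) 14: nipokomsasomvp
3. 0 -> e / C _ C #: inserts after position(s) 13: nipokomsasomvep
surface: nipokomsasomvep

cell MOD=gu, NUM=un, SUR=ma:
underlying: nipokem-d-gar-bz
1. e -> o, i -> u / B C0 _: fires at position(s) 6: nipokomdgarbz
2. b -> p, d -> t, g -> k, v -> f, z -> s / _ #: fires at position(s) 13: nipokomdgarbs
3. 0 -> e / C _ C #: inserts after position(s) 12: nipokomdgarbes
surface: nipokomdgarbes


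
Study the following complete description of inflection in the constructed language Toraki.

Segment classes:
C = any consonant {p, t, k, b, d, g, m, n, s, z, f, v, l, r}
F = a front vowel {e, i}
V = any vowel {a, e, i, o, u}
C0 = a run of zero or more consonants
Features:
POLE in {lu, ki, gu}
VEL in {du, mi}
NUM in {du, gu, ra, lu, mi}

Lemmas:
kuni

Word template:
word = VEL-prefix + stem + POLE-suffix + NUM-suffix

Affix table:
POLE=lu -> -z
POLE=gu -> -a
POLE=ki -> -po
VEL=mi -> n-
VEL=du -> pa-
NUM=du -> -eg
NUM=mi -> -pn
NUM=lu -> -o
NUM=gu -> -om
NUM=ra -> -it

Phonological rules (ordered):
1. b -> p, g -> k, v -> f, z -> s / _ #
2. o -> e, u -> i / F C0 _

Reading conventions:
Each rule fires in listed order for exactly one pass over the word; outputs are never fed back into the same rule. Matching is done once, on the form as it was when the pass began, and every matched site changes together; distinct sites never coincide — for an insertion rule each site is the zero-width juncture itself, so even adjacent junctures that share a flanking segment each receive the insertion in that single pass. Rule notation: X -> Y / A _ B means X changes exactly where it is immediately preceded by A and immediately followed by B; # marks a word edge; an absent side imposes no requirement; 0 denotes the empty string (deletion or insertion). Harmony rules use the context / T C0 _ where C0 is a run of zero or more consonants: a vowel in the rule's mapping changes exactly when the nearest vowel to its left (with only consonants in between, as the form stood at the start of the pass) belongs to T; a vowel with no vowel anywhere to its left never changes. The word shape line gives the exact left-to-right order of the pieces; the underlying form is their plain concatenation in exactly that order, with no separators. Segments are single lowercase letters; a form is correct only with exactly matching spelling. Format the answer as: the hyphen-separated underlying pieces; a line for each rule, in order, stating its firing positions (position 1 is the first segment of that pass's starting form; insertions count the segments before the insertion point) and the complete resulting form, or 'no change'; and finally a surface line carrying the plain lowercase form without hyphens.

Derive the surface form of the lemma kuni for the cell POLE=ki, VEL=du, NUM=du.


underlying: pa-kuni-po-eg
1. b -> p, g -> k, v -> f, z -> s / _ #: fires at position(s) 10: pakunipoek
2. o -> e, u -> i / F C0 _: fires at position(s) 8: pakunipeek
surface: pakunipeek


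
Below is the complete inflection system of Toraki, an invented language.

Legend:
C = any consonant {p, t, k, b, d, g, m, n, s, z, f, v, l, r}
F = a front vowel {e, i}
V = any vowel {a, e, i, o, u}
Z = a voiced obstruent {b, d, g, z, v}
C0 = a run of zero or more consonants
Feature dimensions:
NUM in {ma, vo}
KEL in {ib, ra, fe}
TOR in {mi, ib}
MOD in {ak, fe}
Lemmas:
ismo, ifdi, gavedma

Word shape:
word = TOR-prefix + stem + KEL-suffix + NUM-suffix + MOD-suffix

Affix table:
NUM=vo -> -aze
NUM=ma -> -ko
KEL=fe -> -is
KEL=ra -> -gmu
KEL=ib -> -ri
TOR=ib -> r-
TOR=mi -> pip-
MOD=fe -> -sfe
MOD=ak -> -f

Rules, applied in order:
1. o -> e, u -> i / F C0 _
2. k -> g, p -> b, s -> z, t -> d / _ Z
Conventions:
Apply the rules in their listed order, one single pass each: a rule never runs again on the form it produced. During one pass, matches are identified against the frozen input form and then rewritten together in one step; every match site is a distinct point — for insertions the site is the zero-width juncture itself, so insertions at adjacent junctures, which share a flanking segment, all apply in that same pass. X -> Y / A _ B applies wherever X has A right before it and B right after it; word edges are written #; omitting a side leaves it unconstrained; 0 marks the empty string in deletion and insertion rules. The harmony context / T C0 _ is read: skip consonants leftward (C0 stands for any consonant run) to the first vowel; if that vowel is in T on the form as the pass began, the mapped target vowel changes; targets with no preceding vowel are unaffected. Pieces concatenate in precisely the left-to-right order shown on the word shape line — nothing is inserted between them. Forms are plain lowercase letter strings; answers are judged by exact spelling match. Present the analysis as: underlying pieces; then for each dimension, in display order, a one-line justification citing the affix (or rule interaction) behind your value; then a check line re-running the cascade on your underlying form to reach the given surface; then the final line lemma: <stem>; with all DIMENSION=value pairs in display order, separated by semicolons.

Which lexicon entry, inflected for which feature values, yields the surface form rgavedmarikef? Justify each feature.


underlying: r-gavedma-ri-ko-f
NUM=ma - signalled by the affix -ko
KEL=ib - signalled by the affix -ri
TOR=ib - signalled by the affix r-
MOD=ak - signalled by the affix -f
check: rgavedmarikof -> rgavedmarikef -> rgavedmarikef
lemma: gavedma; NUM=ma; KEL=ib; TOR=ib; MOD=ak


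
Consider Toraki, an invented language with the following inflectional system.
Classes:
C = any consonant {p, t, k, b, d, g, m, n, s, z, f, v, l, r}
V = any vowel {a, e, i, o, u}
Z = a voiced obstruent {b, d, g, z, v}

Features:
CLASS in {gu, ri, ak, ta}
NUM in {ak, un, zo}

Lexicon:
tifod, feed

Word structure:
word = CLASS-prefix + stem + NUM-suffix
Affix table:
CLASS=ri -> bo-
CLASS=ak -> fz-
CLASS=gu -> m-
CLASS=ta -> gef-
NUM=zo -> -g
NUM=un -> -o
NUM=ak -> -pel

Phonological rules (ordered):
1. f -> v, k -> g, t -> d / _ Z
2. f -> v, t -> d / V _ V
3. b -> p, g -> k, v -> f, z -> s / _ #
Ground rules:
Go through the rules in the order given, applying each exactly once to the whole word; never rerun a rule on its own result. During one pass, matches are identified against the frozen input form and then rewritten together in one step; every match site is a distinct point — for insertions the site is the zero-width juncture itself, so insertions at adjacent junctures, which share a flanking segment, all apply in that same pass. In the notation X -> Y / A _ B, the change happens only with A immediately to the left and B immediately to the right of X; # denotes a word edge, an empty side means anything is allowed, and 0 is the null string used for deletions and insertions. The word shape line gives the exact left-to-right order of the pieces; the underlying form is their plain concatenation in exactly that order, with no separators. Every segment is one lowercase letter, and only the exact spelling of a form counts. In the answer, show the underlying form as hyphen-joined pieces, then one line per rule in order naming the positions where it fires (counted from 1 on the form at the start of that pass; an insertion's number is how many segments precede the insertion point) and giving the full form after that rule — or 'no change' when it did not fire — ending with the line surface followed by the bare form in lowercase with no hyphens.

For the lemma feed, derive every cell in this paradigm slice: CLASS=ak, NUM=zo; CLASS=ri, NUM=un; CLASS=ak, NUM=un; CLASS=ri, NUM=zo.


cell CLASS=ak, NUM=zo:
underlying: fz-feed-g
1. f -> v, k -> g, t -> d / _ Z: fires at position(s) 1: vzfeedg
2. f -> v, t -> d / V _ V: no change
3. b -> p, g -> k, v -> f, z -> s / _ #: fires at position(s) 7: vzfeedk
surface: vzfeedk

cell CLASS=ri, NUM=un:
underlying: bo-feed-o
1. f -> v, k -> g, t -> d / _ Z: no change
2. f -> v, t -> d / V _ V: fires at position(s) 3: boveedo
3. b -> p, g -> k, v -> f, z -> s / _ #: no change
surface: boveedo

cell CLASS=ak, NUM=un:
underlying: fz-feed-o
1. f -> v, k -> g, t -> d / _ Z: fires at position(s) 1: vzfeedo
2. f -> v, t -> d / V _ V: no change
3. b -> p, g -> k, v -> f, z -> s / _ #: no change
surface: vzfeedo

cell CLASS=ri, NUM=zo:
underlying: bo-feed-g
1. f -> v, k -> g, t -> d / _ Z: no change
2. f -> v, t -> d / V _ V: fires at position(s) 3: boveedg
3. b -> p, g -> k, v -> f, z -> s / _ #: fires at position(s) 7: boveedk
surface: boveedk


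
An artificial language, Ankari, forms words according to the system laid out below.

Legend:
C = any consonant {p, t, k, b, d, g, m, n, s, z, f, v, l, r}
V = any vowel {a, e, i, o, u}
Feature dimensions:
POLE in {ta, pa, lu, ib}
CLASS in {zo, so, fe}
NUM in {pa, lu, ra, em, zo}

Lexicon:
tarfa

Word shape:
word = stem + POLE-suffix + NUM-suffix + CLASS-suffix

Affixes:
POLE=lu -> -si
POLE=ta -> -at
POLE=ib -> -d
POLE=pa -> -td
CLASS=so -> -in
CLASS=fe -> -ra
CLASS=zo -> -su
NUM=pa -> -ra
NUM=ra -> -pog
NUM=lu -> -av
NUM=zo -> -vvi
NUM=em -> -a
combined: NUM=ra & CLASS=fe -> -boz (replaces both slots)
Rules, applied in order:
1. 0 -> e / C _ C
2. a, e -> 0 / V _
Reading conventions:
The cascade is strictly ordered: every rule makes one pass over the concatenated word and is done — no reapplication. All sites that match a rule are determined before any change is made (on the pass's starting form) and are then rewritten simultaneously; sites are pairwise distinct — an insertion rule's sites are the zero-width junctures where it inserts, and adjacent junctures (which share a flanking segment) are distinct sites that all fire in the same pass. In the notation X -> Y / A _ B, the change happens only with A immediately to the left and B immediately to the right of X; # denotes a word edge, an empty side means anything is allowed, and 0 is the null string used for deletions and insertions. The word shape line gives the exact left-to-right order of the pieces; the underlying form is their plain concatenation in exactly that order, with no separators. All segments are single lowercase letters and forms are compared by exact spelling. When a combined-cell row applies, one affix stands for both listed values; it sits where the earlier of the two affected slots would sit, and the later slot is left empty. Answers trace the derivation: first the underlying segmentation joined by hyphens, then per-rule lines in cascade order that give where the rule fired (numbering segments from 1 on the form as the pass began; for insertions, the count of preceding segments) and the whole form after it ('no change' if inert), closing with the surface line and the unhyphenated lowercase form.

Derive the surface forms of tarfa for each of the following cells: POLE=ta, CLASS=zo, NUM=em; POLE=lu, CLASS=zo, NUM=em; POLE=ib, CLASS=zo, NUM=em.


cell POLE=ta, CLASS=zo, NUM=em:
underlying: tarfa-at-a-su
1. 0 -> e / C _ C: inserts after position(s) 3: tarefaatasu
2. a, e -> 0 / V _: fires at position(s) 7: tarefatasu
surface: tarefatasu

cell POLE=lu, CLASS=zo, NUM=em:
underlying: tarfa-si-a-su
1. 0 -> e / C _ C: inserts after position(s) 3: tarefasiasu
2. a, e -> 0 / V _: fires at position(s) 9: tarefasisu
surface: tarefasisu

cell POLE=ib, CLASS=zo, NUM=em:
underlying: tarfa-d-a-su
1. 0 -> e / C _ C: inserts after position(s) 3: tarefadasu
2. a, e -> 0 / V _: no change
surface: tarefadasu
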